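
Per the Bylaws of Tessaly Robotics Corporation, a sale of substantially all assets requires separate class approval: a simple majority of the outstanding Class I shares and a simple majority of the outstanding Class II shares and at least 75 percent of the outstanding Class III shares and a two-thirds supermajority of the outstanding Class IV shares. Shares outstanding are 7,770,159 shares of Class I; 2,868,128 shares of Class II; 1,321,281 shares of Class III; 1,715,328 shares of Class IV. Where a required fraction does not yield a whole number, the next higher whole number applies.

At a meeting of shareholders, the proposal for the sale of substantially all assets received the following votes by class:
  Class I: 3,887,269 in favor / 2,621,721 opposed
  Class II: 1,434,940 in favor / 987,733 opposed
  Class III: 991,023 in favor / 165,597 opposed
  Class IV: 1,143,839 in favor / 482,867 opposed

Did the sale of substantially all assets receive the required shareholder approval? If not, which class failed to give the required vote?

Class I: a majority of 7770159 is 3885080; 3,885,080 required, 3,887,269 in favor — approved.
Class II: a majority of 2868128 is 1434065; 1,434,065 required, 1,434,940 in favor — approved.
Class III: 3/4 of 1321281 = 990960.75, rounded up to 990961; 990,961 required, 991,023 in favor — approved.
Class IV: 2/3 of 1715328 = 1143552; 1,143,552 required, 1,143,839 in favor — approved.

Approved — every class gave the required vote.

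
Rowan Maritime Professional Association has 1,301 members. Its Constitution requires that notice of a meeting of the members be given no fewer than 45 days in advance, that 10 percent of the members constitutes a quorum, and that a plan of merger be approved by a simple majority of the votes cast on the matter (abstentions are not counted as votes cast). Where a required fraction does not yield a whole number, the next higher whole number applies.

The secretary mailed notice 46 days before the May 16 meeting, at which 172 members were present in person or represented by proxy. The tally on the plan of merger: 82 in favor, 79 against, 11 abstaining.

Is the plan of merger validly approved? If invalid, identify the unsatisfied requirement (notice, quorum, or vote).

Notice: 46 days given; 45 required. Satisfied.
Quorum: 10% of 1,301 = 130.10, rounded up to 131; 172 present. Satisfied.
Vote: requires a majority of the votes cast (172 − 11 abstaining = 161); a majority of 161 is 81, so 81 needed; 82 in favor. Satisfied.

Valid — all requirements satisfied.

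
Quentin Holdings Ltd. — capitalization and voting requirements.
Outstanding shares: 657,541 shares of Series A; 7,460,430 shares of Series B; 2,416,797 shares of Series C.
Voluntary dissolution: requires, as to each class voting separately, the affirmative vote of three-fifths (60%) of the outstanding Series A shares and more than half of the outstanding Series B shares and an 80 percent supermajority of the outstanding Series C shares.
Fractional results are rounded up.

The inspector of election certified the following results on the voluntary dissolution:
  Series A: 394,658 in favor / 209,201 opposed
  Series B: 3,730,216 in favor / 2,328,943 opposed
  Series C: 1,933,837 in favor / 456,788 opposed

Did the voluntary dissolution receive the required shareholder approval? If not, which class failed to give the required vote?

Series A: 3/5 of 657541 = 394524.60, rounded up to 394525; 394,525 required, 394,658 in favor — approved.
Series B: a majority of 7460430 is 3730216; 3,730,216 required, 3,730,216 in favor — approved.
Series C: 4/5 of 2416797 = 1933437.60, rounded up to 1933438; 1,933,438 required, 1,933,837 in favor — approved.

Approved — every class gave the required vote.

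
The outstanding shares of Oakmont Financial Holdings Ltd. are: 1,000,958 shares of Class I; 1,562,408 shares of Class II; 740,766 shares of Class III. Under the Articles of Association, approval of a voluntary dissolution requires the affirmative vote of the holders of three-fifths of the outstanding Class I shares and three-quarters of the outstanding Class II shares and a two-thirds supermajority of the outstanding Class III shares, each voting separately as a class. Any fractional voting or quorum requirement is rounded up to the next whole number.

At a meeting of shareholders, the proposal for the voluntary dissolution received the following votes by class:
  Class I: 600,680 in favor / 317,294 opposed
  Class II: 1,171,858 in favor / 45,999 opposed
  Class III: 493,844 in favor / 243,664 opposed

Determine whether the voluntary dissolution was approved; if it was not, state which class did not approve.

Approved — every class gave the required vote.

Class I: 3/5 of 1000958 = 600574.80, rounded up to 600575; 600,575 required, 600,680 in favor — approved.
Class II: 3/4 of 1562408 = 1171806; 1,171,806 required, 1,171,858 in favor — approved.
Class III: 2/3 of 740766 = 493844; 493,844 required, 493,844 in favor — approved.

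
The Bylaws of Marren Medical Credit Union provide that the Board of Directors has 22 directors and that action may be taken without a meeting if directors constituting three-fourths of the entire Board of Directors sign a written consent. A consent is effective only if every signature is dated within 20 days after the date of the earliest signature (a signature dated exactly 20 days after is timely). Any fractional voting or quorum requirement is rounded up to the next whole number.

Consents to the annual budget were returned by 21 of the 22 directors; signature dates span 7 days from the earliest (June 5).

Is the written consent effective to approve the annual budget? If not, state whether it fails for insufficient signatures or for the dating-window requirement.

Effective — both the signature and dating-window requirements are satisfied.

Signatures required: three-fourths of 22 — 3/4 of 22 = 16.50, rounded up to 17, so 17 needed; 21 signed. Sufficient.
Dating window: the latest signature is 7 days after the earliest; the limit is 20 days. Within the window.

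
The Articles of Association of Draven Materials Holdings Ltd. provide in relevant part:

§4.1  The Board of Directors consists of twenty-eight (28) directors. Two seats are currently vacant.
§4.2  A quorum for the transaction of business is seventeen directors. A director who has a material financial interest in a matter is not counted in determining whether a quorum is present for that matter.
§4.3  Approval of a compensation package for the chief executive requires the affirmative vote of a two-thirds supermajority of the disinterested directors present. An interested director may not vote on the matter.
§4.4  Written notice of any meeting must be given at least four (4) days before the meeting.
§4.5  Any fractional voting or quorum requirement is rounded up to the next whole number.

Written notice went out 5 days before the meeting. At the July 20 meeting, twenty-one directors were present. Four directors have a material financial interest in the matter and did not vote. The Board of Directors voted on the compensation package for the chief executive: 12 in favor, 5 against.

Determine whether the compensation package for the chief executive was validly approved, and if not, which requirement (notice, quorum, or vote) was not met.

Valid — all requirements satisfied.

Notice: 5 days given; 4 required (5 ≥ 4). Satisfied.
Quorum: 21 present, but the 4 interested directors do not count, leaving 17. Quorum is 17. Satisfied.
Vote: the compensation package for the chief executive requires two-thirds of the disinterested directors present (21 − 4 = 17). 2/3 of 17 = 11.33, rounded up to 12, so 12 affirmative votes are needed; 12 voted in favor. Satisfied.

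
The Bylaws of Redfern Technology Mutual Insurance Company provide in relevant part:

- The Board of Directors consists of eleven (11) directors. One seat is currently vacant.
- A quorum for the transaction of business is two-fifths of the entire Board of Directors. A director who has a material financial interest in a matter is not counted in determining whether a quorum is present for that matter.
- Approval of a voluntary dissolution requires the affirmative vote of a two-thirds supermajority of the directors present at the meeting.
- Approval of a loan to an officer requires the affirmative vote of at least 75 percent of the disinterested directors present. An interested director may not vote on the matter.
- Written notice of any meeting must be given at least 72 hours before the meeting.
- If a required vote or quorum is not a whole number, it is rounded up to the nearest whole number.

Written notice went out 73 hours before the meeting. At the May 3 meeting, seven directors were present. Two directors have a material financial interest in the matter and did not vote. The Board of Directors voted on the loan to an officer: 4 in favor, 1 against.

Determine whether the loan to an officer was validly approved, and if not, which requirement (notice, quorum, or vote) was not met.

Valid — all requirements satisfied.

Notice: 73 hours given; 72 required (73 ≥ 72). Satisfied.
Quorum: 7 present, but the 2 interested directors do not count, leaving 5. Quorum is 5. Satisfied.
Vote: the loan to an officer requires three-fourths of the disinterested directors present (7 − 2 = 5). 3/4 of 5 = 3.75, rounded up to 4, so 4 affirmative votes are needed; 4 voted in favor. Satisfied.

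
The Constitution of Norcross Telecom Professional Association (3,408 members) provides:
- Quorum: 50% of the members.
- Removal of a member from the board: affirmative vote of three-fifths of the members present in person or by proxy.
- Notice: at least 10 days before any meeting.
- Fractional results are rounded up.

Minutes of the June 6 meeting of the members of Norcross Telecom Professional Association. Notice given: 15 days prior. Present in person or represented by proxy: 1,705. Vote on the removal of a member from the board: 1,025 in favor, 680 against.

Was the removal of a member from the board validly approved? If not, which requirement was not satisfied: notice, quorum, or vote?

Valid — all requirements satisfied.

Notice: 15 days given; 10 required. Satisfied.
Quorum: 50% of 3,408 = 1,704; 1,705 present. Satisfied.
Vote: requires three-fifths of those present (1,705); 3/5 of 1705 = 1023, so 1,023 needed; 1,025 in favor. Satisfied.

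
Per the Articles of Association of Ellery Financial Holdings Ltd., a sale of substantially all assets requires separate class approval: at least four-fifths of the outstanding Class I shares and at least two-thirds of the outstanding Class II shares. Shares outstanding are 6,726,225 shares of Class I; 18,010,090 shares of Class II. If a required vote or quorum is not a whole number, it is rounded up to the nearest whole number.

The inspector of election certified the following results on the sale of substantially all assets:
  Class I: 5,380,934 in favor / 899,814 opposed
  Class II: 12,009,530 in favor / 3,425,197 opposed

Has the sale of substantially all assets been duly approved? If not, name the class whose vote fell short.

Class I: 4/5 of 6726225 = 5380980; 5,380,980 required, 5,380,934 in favor — not approved.
Class II: 2/3 of 18010090 = 12006726.67, rounded up to 12006727; 12,006,727 required, 12,009,530 in favor — approved.

Not approved — the Class I shares did not give the required vote.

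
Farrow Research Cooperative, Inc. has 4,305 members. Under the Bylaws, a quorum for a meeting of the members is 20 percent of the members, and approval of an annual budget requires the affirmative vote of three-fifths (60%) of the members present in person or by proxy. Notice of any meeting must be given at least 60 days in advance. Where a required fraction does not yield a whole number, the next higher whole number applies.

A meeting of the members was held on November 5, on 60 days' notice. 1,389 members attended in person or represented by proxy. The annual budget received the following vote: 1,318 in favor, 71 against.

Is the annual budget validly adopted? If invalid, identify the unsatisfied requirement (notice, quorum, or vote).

Notice: 60 days given; 60 required. Satisfied.
Quorum: 20% of 4,305 = 861; 1,389 present. Satisfied.
Vote: requires three-fifths of those present (1,389); 3/5 of 1389 = 833.40, rounded up to 834, so 834 needed; 1,318 in favor. Satisfied.

Valid — all requirements satisfied.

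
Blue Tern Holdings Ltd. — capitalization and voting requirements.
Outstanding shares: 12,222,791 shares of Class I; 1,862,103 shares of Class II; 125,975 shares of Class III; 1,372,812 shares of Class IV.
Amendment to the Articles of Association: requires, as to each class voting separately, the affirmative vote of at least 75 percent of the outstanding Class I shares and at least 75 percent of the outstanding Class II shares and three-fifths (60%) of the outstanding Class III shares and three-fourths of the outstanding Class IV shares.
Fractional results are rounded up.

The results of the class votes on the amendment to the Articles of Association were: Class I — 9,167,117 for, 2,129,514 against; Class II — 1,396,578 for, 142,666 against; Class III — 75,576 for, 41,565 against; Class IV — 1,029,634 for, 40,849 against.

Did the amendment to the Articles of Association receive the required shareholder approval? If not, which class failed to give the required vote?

Class I: 3/4 of 12222791 = 9167093.25, rounded up to 9167094; 9,167,094 required, 9,167,117 in favor — approved.
Class II: 3/4 of 1862103 = 1396577.25, rounded up to 1396578; 1,396,578 required, 1,396,578 in favor — approved.
Class III: 3/5 of 125975 = 75585; 75,585 required, 75,576 in favor — not approved.
Class IV: 3/4 of 1372812 = 1029609; 1,029,609 required, 1,029,634 in favor — approved.

Not approved — the Class III shares did not give the required vote.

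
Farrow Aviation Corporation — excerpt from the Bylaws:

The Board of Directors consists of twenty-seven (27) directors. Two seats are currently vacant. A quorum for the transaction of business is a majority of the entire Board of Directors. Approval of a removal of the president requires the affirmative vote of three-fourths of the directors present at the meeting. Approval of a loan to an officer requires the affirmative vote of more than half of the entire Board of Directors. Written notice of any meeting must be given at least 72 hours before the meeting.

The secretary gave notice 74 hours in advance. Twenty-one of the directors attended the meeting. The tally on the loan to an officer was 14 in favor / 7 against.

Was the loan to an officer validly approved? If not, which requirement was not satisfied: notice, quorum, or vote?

Valid — all requirements satisfied.

Notice: 74 hours given; 72 required (74 ≥ 72). Satisfied.
Quorum: 21 present; quorum is 14. Satisfied.
Vote: the loan to an officer requires a majority of the entire Board of Directors (27). A majority of 27 is 14, so 14 affirmative votes are needed; 14 voted in favor. Satisfied.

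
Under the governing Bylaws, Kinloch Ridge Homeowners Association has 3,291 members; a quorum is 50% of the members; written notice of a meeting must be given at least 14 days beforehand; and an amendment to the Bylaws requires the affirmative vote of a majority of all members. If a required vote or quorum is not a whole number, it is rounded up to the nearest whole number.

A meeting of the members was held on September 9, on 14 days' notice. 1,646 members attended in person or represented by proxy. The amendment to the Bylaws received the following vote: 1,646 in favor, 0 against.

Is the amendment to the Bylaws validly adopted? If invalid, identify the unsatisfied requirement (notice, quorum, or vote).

Valid — all requirements satisfied.

Notice: 14 days given; 14 required. Satisfied.
Quorum: 50% of 3,291 = 1,645.50, rounded up to 1,646; 1,646 present. Satisfied.
Vote: requires a majority of all members (3,291); a majority of 3291 is 1646, so 1,646 needed; 1,646 in favor. Satisfied.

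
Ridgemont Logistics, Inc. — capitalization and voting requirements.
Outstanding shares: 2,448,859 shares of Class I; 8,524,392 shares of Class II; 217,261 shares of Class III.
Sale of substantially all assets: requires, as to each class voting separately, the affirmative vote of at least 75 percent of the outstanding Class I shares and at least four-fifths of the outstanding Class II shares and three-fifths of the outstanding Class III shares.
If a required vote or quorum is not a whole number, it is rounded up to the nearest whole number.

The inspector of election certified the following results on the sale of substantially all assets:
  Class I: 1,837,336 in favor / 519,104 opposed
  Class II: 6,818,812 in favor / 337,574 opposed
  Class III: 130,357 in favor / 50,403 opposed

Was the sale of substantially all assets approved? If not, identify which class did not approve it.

Not approved — the Class II shares did not give the required vote.

Class I: 3/4 of 2448859 = 1836644.25, rounded up to 1836645; 1,836,645 required, 1,837,336 in favor — approved.
Class II: 4/5 of 8524392 = 6819513.60, rounded up to 6819514; 6,819,514 required, 6,818,812 in favor — not approved.
Class III: 3/5 of 217261 = 130356.60, rounded up to 130357; 130,357 required, 130,357 in favor — approved.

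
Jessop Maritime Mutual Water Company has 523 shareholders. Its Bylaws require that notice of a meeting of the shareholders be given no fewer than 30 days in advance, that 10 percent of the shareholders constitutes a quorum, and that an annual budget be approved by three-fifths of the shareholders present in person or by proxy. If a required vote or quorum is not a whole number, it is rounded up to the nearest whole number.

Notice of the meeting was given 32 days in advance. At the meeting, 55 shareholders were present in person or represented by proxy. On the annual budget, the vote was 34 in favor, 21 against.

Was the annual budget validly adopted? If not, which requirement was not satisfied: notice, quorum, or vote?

Valid — all requirements satisfied.

Notice: 32 days given; 30 required. Satisfied.
Quorum: 10% of 523 = 52.30, rounded up to 53; 55 present. Satisfied.
Vote: requires three-fifths of those present (55); 3/5 of 55 = 33, so 33 needed; 34 in favor. Satisfied.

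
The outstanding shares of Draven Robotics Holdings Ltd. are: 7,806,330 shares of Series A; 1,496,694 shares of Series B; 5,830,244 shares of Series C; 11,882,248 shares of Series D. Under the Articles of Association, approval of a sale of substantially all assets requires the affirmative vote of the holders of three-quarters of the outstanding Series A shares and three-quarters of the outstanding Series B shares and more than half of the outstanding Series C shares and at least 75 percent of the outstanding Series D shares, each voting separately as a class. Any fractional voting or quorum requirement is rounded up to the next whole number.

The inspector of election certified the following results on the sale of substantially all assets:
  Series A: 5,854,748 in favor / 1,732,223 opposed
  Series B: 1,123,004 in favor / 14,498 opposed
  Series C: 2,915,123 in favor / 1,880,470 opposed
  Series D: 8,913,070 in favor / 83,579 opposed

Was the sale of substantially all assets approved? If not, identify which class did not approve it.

Series A: 3/4 of 7806330 = 5854747.50, rounded up to 5854748; 5,854,748 required, 5,854,748 in favor — approved.
Series B: 3/4 of 1496694 = 1122520.50, rounded up to 1122521; 1,122,521 required, 1,123,004 in favor — approved.
Series C: a majority of 5830244 is 2915123; 2,915,123 required, 2,915,123 in favor — approved.
Series D: 3/4 of 11882248 = 8911686; 8,911,686 required, 8,913,070 in favor — approved.

Approved — every class gave the required vote.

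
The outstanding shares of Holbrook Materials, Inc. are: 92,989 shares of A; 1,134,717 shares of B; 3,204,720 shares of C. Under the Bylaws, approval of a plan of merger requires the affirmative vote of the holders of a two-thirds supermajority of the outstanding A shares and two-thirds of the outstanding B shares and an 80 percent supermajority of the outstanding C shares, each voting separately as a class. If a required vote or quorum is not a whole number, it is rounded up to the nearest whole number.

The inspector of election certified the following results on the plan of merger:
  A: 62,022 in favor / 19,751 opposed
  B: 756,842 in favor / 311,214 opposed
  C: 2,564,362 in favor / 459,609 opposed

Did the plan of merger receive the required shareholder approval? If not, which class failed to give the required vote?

A: 2/3 of 92989 = 61992.67, rounded up to 61993; 61,993 required, 62,022 in favor — approved.
B: 2/3 of 1134717 = 756478; 756,478 required, 756,842 in favor — approved.
C: 4/5 of 3204720 = 2563776; 2,563,776 required, 2,564,362 in favor — approved.

Approved — every class gave the required vote.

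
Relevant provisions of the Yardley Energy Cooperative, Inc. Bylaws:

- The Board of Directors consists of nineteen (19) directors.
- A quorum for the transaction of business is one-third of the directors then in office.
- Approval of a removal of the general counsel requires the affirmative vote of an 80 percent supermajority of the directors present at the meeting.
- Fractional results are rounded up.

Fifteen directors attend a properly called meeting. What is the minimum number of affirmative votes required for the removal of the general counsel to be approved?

12

The removal of the general counsel requires four-fifths of the directors present (15).
4/5 of 15 = 12.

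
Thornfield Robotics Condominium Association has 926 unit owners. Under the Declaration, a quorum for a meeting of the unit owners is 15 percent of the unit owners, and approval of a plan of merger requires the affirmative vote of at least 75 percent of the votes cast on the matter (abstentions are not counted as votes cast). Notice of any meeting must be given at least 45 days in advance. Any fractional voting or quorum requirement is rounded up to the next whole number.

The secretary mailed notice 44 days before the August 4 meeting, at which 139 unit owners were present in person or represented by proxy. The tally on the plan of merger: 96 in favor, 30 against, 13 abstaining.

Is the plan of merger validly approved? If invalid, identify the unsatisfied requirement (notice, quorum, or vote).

Invalid — notice requirement not satisfied.

Notice: 44 days given; 45 required. Not satisfied.
Quorum: 15% of 926 = 138.90, rounded up to 139; 139 present. Satisfied.
Vote: requires three-fourths of the votes cast (139 − 13 abstaining = 126); 3/4 of 126 = 94.50, rounded up to 95, so 95 needed; 96 in favor. Satisfied.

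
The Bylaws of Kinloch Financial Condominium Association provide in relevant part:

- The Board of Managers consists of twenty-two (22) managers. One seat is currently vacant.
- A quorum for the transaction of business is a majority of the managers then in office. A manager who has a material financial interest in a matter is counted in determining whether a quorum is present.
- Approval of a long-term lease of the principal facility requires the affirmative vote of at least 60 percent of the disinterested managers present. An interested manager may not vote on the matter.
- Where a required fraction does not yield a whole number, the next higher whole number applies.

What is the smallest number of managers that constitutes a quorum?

A majority of 21 is 11.

11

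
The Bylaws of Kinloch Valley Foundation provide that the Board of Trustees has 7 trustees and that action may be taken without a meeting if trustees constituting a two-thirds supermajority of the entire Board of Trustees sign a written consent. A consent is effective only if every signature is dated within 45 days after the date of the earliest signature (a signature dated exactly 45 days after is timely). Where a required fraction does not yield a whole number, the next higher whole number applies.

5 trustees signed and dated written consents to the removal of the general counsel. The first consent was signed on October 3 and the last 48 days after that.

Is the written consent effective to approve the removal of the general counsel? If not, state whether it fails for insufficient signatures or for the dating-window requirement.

Not effective — dating-window requirement not satisfied.

Signatures required: a two-thirds supermajority of 7 — 2/3 of 7 = 4.67, rounded up to 5, so 5 needed; 5 signed. Sufficient.
Dating window: the latest signature is 48 days after the earliest; the limit is 45 days. Outside the window.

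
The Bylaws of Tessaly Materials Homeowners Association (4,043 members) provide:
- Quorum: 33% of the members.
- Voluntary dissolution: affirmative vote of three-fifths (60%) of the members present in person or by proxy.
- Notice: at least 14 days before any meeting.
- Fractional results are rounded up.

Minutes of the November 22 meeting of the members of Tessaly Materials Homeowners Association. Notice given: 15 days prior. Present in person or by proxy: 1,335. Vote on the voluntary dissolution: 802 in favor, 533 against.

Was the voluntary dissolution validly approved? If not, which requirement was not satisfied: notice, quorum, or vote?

Valid — all requirements satisfied.

Notice: 15 days given; 14 required. Satisfied.
Quorum: 33% of 4,043 = 1,334.19, rounded up to 1,335; 1,335 present. Satisfied.
Vote: requires three-fifths of those present (1,335); 3/5 of 1335 = 801, so 801 needed; 802 in favor. Satisfied.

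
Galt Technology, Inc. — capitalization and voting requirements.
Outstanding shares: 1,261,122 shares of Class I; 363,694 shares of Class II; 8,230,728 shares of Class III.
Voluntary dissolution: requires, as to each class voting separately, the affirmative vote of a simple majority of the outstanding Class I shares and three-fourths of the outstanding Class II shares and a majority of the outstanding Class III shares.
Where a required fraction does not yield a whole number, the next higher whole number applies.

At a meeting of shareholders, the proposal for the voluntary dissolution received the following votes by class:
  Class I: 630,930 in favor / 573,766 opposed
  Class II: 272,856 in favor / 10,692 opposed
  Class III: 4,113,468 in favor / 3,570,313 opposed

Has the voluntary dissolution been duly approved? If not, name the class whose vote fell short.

Class I: a majority of 1261122 is 630562; 630,562 required, 630,930 in favor — approved.
Class II: 3/4 of 363694 = 272770.50, rounded up to 272771; 272,771 required, 272,856 in favor — approved.
Class III: a majority of 8230728 is 4115365; 4,115,365 required, 4,113,468 in favor — not approved.

Not approved — the Class III shares did not give the required vote.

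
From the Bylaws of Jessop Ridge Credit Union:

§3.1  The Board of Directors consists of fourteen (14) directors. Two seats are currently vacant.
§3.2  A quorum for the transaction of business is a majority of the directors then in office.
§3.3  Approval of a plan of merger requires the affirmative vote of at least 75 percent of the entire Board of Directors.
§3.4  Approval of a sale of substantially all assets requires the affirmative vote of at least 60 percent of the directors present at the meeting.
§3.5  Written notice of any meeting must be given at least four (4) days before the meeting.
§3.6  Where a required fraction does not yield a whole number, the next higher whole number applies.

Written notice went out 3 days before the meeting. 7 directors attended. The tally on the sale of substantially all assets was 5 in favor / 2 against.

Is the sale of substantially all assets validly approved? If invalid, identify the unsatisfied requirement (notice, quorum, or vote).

Notice: 3 days given; 4 required (3 < 4). Not satisfied.
Quorum: 7 present; quorum is 7. Satisfied.
Vote: the sale of substantially all assets requires three-fifths of the directors present (7). 3/5 of 7 = 4.20, rounded up to 5, so 5 affirmative votes are needed; 5 voted in favor. Satisfied.

Invalid — notice requirement not satisfied.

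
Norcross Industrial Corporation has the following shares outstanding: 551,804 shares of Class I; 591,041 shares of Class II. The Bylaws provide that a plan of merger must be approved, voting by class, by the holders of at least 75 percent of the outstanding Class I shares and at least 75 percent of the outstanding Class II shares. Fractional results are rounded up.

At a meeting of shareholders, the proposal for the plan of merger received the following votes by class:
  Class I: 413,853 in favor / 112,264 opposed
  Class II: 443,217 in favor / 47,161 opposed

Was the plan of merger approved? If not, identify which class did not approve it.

Not approved — the Class II shares did not give the required vote.

Class I: 3/4 of 551804 = 413853; 413,853 required, 413,853 in favor — approved.
Class II: 3/4 of 591041 = 443280.75, rounded up to 443281; 443,281 required, 443,217 in favor — not approved.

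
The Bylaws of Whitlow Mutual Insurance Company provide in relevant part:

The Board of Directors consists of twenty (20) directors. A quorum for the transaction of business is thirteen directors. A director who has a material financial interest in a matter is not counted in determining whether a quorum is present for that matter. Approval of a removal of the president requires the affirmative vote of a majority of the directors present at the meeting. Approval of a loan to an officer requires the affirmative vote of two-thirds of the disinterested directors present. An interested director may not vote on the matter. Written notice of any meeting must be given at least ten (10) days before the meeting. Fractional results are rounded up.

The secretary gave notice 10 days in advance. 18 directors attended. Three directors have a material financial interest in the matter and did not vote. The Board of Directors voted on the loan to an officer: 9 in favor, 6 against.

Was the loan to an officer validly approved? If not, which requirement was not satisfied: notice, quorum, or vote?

Invalid — vote requirement not satisfied.

Notice: 10 days given; 10 required (10 ≥ 10). Satisfied.
Quorum: 18 present, but the 3 interested directors do not count, leaving 15. Quorum is 13. Satisfied.
Vote: the loan to an officer requires two-thirds of the disinterested directors present (18 − 3 = 15). 2/3 of 15 = 10, so 10 affirmative votes are needed; 9 voted in favor. Not satisfied.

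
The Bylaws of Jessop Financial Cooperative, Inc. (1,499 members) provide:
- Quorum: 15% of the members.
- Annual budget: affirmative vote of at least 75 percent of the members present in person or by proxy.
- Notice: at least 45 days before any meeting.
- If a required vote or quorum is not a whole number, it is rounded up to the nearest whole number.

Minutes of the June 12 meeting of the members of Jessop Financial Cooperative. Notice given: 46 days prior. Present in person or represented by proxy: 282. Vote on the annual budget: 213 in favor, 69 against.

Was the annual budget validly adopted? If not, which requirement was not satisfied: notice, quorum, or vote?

Valid — all requirements satisfied.

Notice: 46 days given; 45 required. Satisfied.
Quorum: 15% of 1,499 = 224.85, rounded up to 225; 282 present. Satisfied.
Vote: requires three-fourths of those present (282); 3/4 of 282 = 211.50, rounded up to 212, so 212 needed; 213 in favor. Satisfied.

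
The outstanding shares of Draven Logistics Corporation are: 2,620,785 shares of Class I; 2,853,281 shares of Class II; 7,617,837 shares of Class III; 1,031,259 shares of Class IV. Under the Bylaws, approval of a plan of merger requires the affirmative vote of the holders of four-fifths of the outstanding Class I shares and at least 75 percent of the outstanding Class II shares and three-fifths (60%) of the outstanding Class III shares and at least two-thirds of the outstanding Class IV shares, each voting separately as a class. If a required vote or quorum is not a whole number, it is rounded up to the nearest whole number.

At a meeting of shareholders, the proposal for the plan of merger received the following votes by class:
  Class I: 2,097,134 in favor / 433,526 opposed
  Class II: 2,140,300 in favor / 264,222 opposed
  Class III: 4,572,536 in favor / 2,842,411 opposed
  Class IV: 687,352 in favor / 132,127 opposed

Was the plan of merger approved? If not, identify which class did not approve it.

Class I: 4/5 of 2620785 = 2096628; 2,096,628 required, 2,097,134 in favor — approved.
Class II: 3/4 of 2853281 = 2139960.75, rounded up to 2139961; 2,139,961 required, 2,140,300 in favor — approved.
Class III: 3/5 of 7617837 = 4570702.20, rounded up to 4570703; 4,570,703 required, 4,572,536 in favor — approved.
Class IV: 2/3 of 1031259 = 687506; 687,506 required, 687,352 in favor — not approved.

Not approved — the Class IV shares did not give the required vote.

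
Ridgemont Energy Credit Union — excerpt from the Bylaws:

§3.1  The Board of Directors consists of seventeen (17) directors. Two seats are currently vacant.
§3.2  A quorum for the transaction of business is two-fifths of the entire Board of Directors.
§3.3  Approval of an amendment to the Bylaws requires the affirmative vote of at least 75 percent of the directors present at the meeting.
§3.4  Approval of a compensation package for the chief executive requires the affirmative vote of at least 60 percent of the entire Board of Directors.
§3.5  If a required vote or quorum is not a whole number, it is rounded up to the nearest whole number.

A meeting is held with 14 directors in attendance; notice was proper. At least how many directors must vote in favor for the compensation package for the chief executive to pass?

The compensation package for the chief executive requires three-fifths of the entire Board of Directors (17).
3/5 of 17 = 10.20, rounded up to 11.

11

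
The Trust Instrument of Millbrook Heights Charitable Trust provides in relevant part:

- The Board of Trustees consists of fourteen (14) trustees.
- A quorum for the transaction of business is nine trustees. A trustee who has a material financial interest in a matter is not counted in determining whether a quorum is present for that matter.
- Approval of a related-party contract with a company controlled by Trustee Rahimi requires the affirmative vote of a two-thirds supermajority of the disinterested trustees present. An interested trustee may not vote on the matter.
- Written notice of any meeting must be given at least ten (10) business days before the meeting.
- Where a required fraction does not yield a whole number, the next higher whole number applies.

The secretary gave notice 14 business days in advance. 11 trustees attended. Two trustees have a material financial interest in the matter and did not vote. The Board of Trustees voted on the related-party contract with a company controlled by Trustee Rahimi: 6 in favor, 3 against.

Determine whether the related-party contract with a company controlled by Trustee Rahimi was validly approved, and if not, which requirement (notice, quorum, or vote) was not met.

Notice: 14 business days given; 10 required (14 ≥ 10). Satisfied.
Quorum: 11 present, but the 2 interested trustees do not count, leaving 9. Quorum is 9. Satisfied.
Vote: the related-party contract with a company controlled by Trustee Rahimi requires two-thirds of the disinterested trustees present (11 − 2 = 9). 2/3 of 9 = 6, so 6 affirmative votes are needed; 6 voted in favor. Satisfied.

Valid — all requirements satisfied.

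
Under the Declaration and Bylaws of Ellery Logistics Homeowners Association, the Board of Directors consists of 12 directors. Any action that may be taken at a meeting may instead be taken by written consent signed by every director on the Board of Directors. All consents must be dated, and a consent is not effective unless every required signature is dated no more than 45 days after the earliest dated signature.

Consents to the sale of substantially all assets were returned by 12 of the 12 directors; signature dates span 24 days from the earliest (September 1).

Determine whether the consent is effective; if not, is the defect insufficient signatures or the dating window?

Effective — both the signature and dating-window requirements are satisfied.

Signatures required: all of 12 — unanimous means all 12, so 12 needed; 12 signed. Sufficient.
Dating window: the latest signature is 24 days after the earliest; the limit is 45 days. Within the window.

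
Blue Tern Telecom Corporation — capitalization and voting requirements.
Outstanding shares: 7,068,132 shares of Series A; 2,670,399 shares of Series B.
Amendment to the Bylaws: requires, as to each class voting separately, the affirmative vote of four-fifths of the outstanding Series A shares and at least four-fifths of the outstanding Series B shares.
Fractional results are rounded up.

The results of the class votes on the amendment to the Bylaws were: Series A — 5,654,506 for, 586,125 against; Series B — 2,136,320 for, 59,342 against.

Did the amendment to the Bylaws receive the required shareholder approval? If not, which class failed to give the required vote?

Series A: 4/5 of 7068132 = 5654505.60, rounded up to 5654506; 5,654,506 required, 5,654,506 in favor — approved.
Series B: 4/5 of 2670399 = 2136319.20, rounded up to 2136320; 2,136,320 required, 2,136,320 in favor — approved.

Approved — every class gave the required vote.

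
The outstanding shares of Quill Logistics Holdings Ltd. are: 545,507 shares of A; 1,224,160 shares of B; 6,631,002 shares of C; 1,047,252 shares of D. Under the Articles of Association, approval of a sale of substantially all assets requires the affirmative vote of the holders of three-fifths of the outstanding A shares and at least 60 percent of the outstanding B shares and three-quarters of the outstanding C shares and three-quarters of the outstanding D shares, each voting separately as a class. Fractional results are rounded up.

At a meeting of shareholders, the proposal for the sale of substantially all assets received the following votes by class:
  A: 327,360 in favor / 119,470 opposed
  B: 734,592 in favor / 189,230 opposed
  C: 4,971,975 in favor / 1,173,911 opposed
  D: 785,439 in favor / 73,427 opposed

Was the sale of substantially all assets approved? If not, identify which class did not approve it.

Not approved — the C shares did not give the required vote.

A: 3/5 of 545507 = 327304.20, rounded up to 327305; 327,305 required, 327,360 in favor — approved.
B: 3/5 of 1224160 = 734496; 734,496 required, 734,592 in favor — approved.
C: 3/4 of 6631002 = 4973251.50, rounded up to 4973252; 4,973,252 required, 4,971,975 in favor — not approved.
D: 3/4 of 1047252 = 785439; 785,439 required, 785,439 in favor — approved.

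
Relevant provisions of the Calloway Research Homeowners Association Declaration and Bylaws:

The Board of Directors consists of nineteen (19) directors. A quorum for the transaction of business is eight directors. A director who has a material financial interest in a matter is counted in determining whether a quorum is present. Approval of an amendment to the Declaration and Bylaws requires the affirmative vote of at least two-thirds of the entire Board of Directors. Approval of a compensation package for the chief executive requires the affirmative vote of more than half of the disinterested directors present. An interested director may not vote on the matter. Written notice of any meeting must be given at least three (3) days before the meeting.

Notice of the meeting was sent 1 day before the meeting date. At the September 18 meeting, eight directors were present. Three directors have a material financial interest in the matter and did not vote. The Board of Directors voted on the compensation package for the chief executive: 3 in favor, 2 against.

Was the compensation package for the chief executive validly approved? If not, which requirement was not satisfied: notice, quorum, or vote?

Invalid — notice requirement not satisfied.

Notice: 1 day given; 3 required (1 < 3). Not satisfied.
Quorum: 8 present (interested directors count toward quorum); quorum is 8. Satisfied.
Vote: the compensation package for the chief executive requires a majority of the disinterested directors present (8 − 3 = 5). A majority of 5 is 3, so 3 affirmative votes are needed; 3 voted in favor. Satisfied.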